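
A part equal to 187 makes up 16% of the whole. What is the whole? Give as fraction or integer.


Given: 187 is 16% of the whole
Set up: 187 = 16/100 * whole
whole = 187 * 100 / 16
whole = 18700 / 16
whole = 4675/4

4675/4


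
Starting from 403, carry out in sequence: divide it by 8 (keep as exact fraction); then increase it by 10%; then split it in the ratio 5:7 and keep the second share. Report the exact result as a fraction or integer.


Start with 403.
Step 1: Divide by 8: 403 / 8 = 403/8
Step 2: Increase by 10%: 403/8 * 110/100 = 4433/80
Step 3: Split 5:7, second share = 4433/80 * 7/12 = 31031/960
Final result = 31031/960

31031/960


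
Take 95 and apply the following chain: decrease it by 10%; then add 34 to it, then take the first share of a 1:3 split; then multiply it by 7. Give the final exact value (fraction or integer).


Start with 95.
Step 1: Decrease by 10%: 95 * 90/100 = 171/2
Step 2: Add 34: 171/2+34=239/2; split 1:3 first = 239/2*1/4 = 239/8
Step 3: Multiply by 7: 239/8 * 7 = 1673/8
Final result = 1673/8

1673/8


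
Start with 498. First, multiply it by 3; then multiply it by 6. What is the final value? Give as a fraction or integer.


Start with 498.
Step 1: Multiply by 3: 498 * 3 = 1494
Step 2: Multiply by 6: 1494 * 6 = 8964
Final result = 8964

8964


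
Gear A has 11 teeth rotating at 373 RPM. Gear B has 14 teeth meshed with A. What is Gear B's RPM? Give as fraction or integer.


Gear ratio: teeth_A * RPM_A = teeth_B * RPM_B
11 * 373 = 14 * RPM_B
4103 = 14 * RPM_B
RPM_B = 4103 / 14
RPM_B = 4103/14

4103/14


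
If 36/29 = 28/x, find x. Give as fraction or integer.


Setting up: 36/29 = 28/x
Cross multiply: 36 * x = 29 * 28
36x = 812
x = 812/36
x = 203/9

203/9


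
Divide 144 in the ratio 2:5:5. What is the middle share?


Ratio = 2:5:5
Total parts = 2 + 5 + 5 = 12
Value per part = 144 / 12 = 12
First share = 2 * 12 = 24
Middle share = 5 * 12 = 60
Third share = 5 * 12 = 60

60


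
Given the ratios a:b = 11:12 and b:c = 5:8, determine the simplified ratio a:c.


Given a:b = 11:12 and b:c = 5:8
Make b consistent. Multiply first ratio by 5: a:b = 55:60
Multiply second ratio by 12: b:c = 60:96
Now b = 60 in both, so a:b:c = 55:60:96
Therefore a:c = 55:96
Simplify by GCD: a:c = 55:96

55:96


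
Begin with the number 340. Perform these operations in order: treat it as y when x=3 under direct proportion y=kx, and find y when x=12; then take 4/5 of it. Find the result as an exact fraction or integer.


Start with 340.
Step 1: Direct prop: k = (340)/3; new y = k*12 = 340*12/3 = 1360
Step 2: Take 4/5: 1360 * 4/5 = 1088
Final result = 1088

1088


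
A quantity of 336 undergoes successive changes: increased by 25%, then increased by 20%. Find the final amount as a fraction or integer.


Start: 336
Step 1: increase by 25% => multiply by 125/100
  336 * 125/100 = 420
Step 2: increase by 20% => multiply by 120/100
  420 * 120/100 = 504
Final value = 504

504


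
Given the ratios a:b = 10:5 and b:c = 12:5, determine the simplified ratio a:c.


Given a:b = 10:5 and b:c = 12:5
Make b consistent. Multiply first ratio by 12: a:b = 120:60
Multiply second ratio by 5: b:c = 60:25
Now b = 60 in both, so a:b:c = 120:60:25
Therefore a:c = 120:25
Simplify by GCD: a:c = 24:5

24:5


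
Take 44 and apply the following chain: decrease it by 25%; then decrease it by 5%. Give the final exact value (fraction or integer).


Start with 44.
Step 1: Decrease by 25%: 44 * 75/100 = 33
Step 2: Decrease by 5%: 33 * 95/100 = 627/20
Final result = 627/20

627/20


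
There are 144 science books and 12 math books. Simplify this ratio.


Find GCD(144, 12)
GCD = 12
Divide both by 12: 144/12 = 12, 12/12 = 1
Simplified ratio = 12:1

12:1


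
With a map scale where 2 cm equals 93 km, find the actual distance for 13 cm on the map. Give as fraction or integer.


Map scale: 2 cm = 93 km
Measured distance on map = 13 cm
Set up proportion: 13 * 93 / 2
= 1209 / 2
= 1209/2 km

1209/2


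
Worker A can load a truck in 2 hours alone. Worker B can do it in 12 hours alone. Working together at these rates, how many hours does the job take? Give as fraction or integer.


Rate of A = 1/2 job per hour
Rate of B = 1/12 job per hour
Combined rate = 1/2 + 1/12
Find common denominator: (12 + 2)/(2*12) = 14/24
Combined rate = 7/12 job per hour
Time together = 1 / (7/12) = 12/7 hours

12/7


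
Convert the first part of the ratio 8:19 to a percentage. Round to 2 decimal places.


Total parts = 8 + 19 = 27
First part fraction = 8/27
Percentage = (8/27) * 100
= 0.296296 * 100
= 29.63%

29.63


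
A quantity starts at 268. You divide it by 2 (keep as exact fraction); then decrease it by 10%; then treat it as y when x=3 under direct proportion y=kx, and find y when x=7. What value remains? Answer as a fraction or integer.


Start with 268.
Step 1: Divide by 2: 268 / 2 = 134
Step 2: Decrease by 10%: 134 * 90/100 = 603/5
Step 3: Direct prop: k = (603/5)/3; new y = k*7 = 603/5*7/3 = 1407/5
Final result = 1407/5

1407/5


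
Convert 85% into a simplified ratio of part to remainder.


Part = 85%, Remainder = 15%
Ratio = 85:15
GCD(85, 15) = 5
Simplify: 17:3 = 17:3

17:3


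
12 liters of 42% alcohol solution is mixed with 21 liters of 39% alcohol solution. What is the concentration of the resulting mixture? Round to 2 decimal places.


Solute in mixture 1 = 42% of 12 L = 12*42/100 = 126/25 L
Solute in mixture 2 = 39% of 21 L = 21*39/100 = 819/100 L
Total solute = 126/25 + 819/100 = 1323/100 L
Total volume = 12 + 21 = 33 L
Final concentration = 1323/100/33 * 100 = 40.09%

40.09


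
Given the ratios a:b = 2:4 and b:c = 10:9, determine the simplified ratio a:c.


Given a:b = 2:4 and b:c = 10:9
Make b consistent. Multiply first ratio by 10: a:b = 20:40
Multiply second ratio by 4: b:c = 40:36
Now b = 40 in both, so a:b:c = 20:40:36
Therefore a:c = 20:36
Simplify by GCD: a:c = 5:9

5:9


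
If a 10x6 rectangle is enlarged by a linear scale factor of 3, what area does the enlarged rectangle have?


Original dimensions: 10 x 6
Enlargement factor = 3
New width = 10 * 3 = 30
New height = 6 * 3 = 18
New area = 30 * 18 = 540

540


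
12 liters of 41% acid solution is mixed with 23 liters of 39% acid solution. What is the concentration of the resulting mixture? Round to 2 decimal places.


Solute in mixture 1 = 41% of 12 L = 12*41/100 = 123/25 L
Solute in mixture 2 = 39% of 23 L = 23*39/100 = 897/100 L
Total solute = 123/25 + 897/100 = 1389/100 L
Total volume = 12 + 23 = 35 L
Final concentration = 1389/100/35 * 100 = 39.69%

39.69


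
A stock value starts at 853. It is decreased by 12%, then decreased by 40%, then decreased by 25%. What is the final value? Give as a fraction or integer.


Start: 853
Step 1: decrease by 12% => multiply by 88/100
  853 * 88/100 = 18766/25
Step 2: decrease by 40% => multiply by 60/100
  18766/25 * 60/100 = 56298/125
Step 3: decrease by 25% => multiply by 75/100
  56298/125 * 75/100 = 84447/250
Final value = 84447/250

84447/250


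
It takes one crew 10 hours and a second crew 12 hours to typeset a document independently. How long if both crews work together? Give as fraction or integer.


Rate of A = 1/10 job per hour
Rate of B = 1/12 job per hour
Combined rate = 1/10 + 1/12
Find common denominator: (12 + 10)/(10*12) = 22/120
Combined rate = 11/60 job per hour
Time together = 1 / (11/60) = 60/11 hours

60/11


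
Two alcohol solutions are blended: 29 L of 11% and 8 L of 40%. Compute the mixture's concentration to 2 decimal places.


Solute in mixture 1 = 11% of 29 L = 29*11/100 = 319/100 L
Solute in mixture 2 = 40% of 8 L = 8*40/100 = 16/5 L
Total solute = 319/100 + 16/5 = 639/100 L
Total volume = 29 + 8 = 37 L
Final concentration = 639/100/37 * 100 = 17.27%

17.27


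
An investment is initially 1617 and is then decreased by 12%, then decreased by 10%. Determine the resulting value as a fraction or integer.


Start: 1617
Step 1: decrease by 12% => multiply by 88/100
  1617 * 88/100 = 35574/25
Step 2: decrease by 10% => multiply by 90/100
  35574/25 * 90/100 = 160083/125
Final value = 160083/125

160083/125


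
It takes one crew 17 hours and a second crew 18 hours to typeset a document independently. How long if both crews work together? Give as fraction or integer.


Rate of A = 1/17 job per hour
Rate of B = 1/18 job per hour
Combined rate = 1/17 + 1/18
Find common denominator: (18 + 17)/(17*18) = 35/306
Combined rate = 35/306 job per hour
Time together = 1 / (35/306) = 306/35 hours

306/35


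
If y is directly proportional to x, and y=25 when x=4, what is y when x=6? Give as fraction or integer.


Direct proportion: y = kx
Find k: k = 25/4 = 25/4
Compute y at x=6: y = 25/4 * 6
y = 75/2

75/2


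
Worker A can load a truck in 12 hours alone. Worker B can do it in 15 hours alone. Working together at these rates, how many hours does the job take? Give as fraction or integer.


Rate of A = 1/12 job per hour
Rate of B = 1/15 job per hour
Combined rate = 1/12 + 1/15
Find common denominator: (15 + 12)/(12*15) = 27/180
Combined rate = 3/20 job per hour
Time together = 1 / (3/20) = 20/3 hours

20/3


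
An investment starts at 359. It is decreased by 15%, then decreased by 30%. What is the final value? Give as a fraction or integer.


Start: 359
Step 1: decrease by 15% => multiply by 85/100
  359 * 85/100 = 6103/20
Step 2: decrease by 30% => multiply by 70/100
  6103/20 * 70/100 = 42721/200
Final value = 42721/200

42721/200


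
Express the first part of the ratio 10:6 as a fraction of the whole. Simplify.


Total parts = 10 + 6 = 16
First part fraction = 10/16
Simplify: 10/16 = 5/8

5/8


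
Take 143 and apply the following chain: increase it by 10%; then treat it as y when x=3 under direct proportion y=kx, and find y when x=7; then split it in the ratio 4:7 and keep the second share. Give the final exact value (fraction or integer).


Start with 143.
Step 1: Increase by 10%: 143 * 110/100 = 1573/10
Step 2: Direct prop: k = (1573/10)/3; new y = k*7 = 1573/10*7/3 = 11011/30
Step 3: Split 4:7, second share = 11011/30 * 7/11 = 7007/30
Final result = 7007/30

7007/30


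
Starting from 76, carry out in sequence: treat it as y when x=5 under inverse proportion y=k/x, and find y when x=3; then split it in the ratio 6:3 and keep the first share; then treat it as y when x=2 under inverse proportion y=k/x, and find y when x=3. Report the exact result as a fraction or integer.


Start with 76.
Step 1: Inverse prop: k = (76)*5; new y = k/3 = 76*5/3 = 380/3
Step 2: Split 6:3, first share = 380/3 * 6/9 = 760/9
Step 3: Inverse prop: k = (760/9)*2; new y = k/3 = 760/9*2/3 = 1520/27
Final result = 1520/27

1520/27


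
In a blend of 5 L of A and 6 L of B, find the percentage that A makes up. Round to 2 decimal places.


Volume of A = 5 L
Volume of B = 6 L
Total volume = 5 + 6 = 11 L
Percentage of A = (5/11) * 100
= 45.45%

45.45


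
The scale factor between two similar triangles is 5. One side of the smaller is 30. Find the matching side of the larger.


Similar triangles have proportional sides
Scale factor = 5
Smaller side = 30
Corresponding larger side = 30 * 5
= 150

150


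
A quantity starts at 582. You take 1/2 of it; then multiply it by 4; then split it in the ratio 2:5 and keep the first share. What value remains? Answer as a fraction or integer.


Start with 582.
Step 1: Take 1/2: 582 * 1/2 = 291
Step 2: Multiply by 4: 291 * 4 = 1164
Step 3: Split 2:5, first share = 1164 * 2/7 = 2328/7
Final result = 2328/7

2328/7


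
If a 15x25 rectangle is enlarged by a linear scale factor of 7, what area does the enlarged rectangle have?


Original dimensions: 15 x 25
Enlargement factor = 7
New width = 15 * 7 = 105
New height = 25 * 7 = 175
New area = 105 * 175 = 18375

18375


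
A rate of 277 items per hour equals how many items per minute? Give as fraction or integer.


Converting from per hour to per minute
Rate = 277 items per hour
Divide by 60: 277/60
= 277/60 items per minute

277/60


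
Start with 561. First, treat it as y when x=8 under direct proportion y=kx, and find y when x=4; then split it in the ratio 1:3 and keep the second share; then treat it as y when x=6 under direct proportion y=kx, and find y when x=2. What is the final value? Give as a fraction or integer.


Start with 561.
Step 1: Direct prop: k = (561)/8; new y = k*4 = 561*4/8 = 561/2
Step 2: Split 1:3, second share = 561/2 * 3/4 = 1683/8
Step 3: Direct prop: k = (1683/8)/6; new y = k*2 = 1683/8*2/6 = 561/8
Final result = 561/8

561/8


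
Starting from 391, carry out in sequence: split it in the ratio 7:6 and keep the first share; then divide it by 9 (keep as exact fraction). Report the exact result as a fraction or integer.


Start with 391.
Step 1: Split 7:6, first share = 391 * 7/13 = 2737/13
Step 2: Divide by 9: 2737/13 / 9 = 2737/117
Final result = 2737/117

2737/117


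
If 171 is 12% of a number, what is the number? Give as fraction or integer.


Given: 171 is 12% of the whole
Set up: 171 = 12/100 * whole
whole = 171 * 100 / 12
whole = 17100 / 12
whole = 1425

1425


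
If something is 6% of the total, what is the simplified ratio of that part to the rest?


Part = 6%, Remainder = 94%
Ratio = 6:94
GCD(6, 94) = 2
Simplify: 3:47 = 3:47

3:47


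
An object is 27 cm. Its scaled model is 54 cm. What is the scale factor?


Original length = 27 cm
Scaled length = 54 cm
Scale factor = 54 / 27
= 2

2


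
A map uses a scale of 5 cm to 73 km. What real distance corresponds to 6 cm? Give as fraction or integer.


Map scale: 5 cm = 73 km
Measured distance on map = 6 cm
Set up proportion: 6 * 73 / 5
= 438 / 5
= 438/5 km

438/5


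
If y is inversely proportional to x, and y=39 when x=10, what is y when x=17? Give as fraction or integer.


Inverse proportion: y = k/x
Find k: k = 10 * 39 = 390
Compute y at x=17: y = 390/17
y = 390/17

390/17


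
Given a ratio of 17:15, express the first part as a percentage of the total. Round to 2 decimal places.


Total parts = 17 + 15 = 32
First part fraction = 17/32
Percentage = (17/32) * 100
= 0.53125 * 100
= 53.13%

53.13


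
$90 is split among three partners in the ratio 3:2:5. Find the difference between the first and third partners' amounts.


Total parts = 3 + 2 + 5 = 10
Value per part = 90 / 10 = 9
Shares: 3*9=27, 2*9=18, 5*9=45
First share = 27, third share = 45
Difference = |27 - 45| = 18

18


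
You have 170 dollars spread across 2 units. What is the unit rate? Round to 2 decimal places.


Total dollars = 170
Number of units = 2
Unit rate = 170 / 2
= 85 dollars per unit

85


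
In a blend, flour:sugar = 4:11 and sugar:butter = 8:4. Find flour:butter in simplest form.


Given a:b = 4:11 and b:c = 8:4
Make b consistent. Multiply first ratio by 8: a:b = 32:88
Multiply second ratio by 11: b:c = 88:44
Now b = 88 in both, so a:b:c = 32:88:44
Therefore a:c = 32:44
Simplify by GCD: a:c = 8:11

8:11


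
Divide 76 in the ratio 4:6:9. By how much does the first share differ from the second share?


Total parts = 4 + 6 + 9 = 19
Value per part = 76 / 19 = 4
Shares: 4*4=16, 6*4=24, 9*4=36
First share = 16, second share = 24
Difference = |16 - 24| = 8

8


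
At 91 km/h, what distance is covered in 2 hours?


Using distance = speed * time
Speed = 91 km/h
Time = 2 hours
Distance = 91 * 2
= 182 km

182


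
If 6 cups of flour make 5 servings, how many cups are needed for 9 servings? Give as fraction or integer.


Original: 6 cups for 5 servings
Target servings = 9
Scaling factor = 9/5
New amount = 6 * 9/5
= 54/5
= 54/5 cups

54/5


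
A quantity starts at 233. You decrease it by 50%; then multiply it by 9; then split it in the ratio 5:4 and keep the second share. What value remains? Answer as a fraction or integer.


Start with 233.
Step 1: Decrease by 50%: 233 * 50/100 = 233/2
Step 2: Multiply by 9: 233/2 * 9 = 2097/2
Step 3: Split 5:4, second share = 2097/2 * 4/9 = 466
Final result = 466

466


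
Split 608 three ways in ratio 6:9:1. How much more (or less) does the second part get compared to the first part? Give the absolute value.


Total parts = 6 + 9 + 1 = 16
Value per part = 608 / 16 = 38
Shares: 6*38=228, 9*38=342, 1*38=38
Second share = 342, first share = 228
Difference = |342 - 228| = 114

114


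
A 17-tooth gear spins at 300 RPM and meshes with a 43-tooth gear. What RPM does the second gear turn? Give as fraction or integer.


Gear ratio: teeth_A * RPM_A = teeth_B * RPM_B
17 * 300 = 43 * RPM_B
5100 = 43 * RPM_B
RPM_B = 5100 / 43
RPM_B = 5100/43

5100/43


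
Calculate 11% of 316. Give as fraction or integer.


Compute 11% of 316
Convert percentage: 11% = 11/100
Multiply: 316 * 11/100
= 3476/100
= 869/25

869/25


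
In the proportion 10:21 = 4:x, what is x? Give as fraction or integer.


Setting up: 10/21 = 4/x
Cross multiply: 10 * x = 21 * 4
10x = 84
x = 84/10
x = 42/5

42/5


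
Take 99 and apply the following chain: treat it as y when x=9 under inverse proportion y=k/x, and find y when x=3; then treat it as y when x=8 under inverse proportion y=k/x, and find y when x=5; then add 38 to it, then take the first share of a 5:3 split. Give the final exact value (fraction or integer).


Start with 99.
Step 1: Inverse prop: k = (99)*9; new y = k/3 = 99*9/3 = 297
Step 2: Inverse prop: k = (297)*8; new y = k/5 = 297*8/5 = 2376/5
Step 3: Add 38: 2376/5+38=2566/5; split 5:3 first = 2566/5*5/8 = 1283/4
Final result = 1283/4

1283/4


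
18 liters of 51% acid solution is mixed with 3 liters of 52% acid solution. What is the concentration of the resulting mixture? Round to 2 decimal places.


Solute in mixture 1 = 51% of 18 L = 18*51/100 = 459/50 L
Solute in mixture 2 = 52% of 3 L = 3*52/100 = 39/25 L
Total solute = 459/50 + 39/25 = 537/50 L
Total volume = 18 + 3 = 21 L
Final concentration = 537/50/21 * 100 = 51.14%

51.14


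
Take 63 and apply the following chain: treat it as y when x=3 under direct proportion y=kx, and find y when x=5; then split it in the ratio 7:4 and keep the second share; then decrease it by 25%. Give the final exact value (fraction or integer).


Start with 63.
Step 1: Direct prop: k = (63)/3; new y = k*5 = 63*5/3 = 105
Step 2: Split 7:4, second share = 105 * 4/11 = 420/11
Step 3: Decrease by 25%: 420/11 * 75/100 = 315/11
Final result = 315/11

315/11


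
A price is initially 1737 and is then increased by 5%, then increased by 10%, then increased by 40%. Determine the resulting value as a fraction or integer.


Start: 1737
Step 1: increase by 5% => multiply by 105/100
  1737 * 105/100 = 36477/20
Step 2: increase by 10% => multiply by 110/100
  36477/20 * 110/100 = 401247/200
Step 3: increase by 40% => multiply by 140/100
  401247/200 * 140/100 = 2808729/1000
Final value = 2808729/1000

2808729/1000


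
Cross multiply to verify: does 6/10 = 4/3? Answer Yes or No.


Cross multiply to check 6/10 = 4/3
Left cross product: 6 * 3 = 18
Right cross product: 10 * 4 = 40
18 != 40
Not equal, so proportions differ => No

No


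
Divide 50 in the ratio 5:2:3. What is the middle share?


Ratio = 5:2:3
Total parts = 5 + 2 + 3 = 10
Value per part = 50 / 10 = 5
First share = 5 * 5 = 25
Middle share = 2 * 5 = 10
Third share = 3 * 5 = 15

10


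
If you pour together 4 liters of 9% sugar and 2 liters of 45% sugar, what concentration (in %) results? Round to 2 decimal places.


Solute in mixture 1 = 9% of 4 L = 4*9/100 = 9/25 L
Solute in mixture 2 = 45% of 2 L = 2*45/100 = 9/10 L
Total solute = 9/25 + 9/10 = 63/50 L
Total volume = 4 + 2 = 6 L
Final concentration = 63/50/6 * 100 = 21.00%

21.00


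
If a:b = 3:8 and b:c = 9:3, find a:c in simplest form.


Given a:b = 3:8 and b:c = 9:3
Make b consistent. Multiply first ratio by 9: a:b = 27:72
Multiply second ratio by 8: b:c = 72:24
Now b = 72 in both, so a:b:c = 27:72:24
Therefore a:c = 27:24
Simplify by GCD: a:c = 9:8

9:8


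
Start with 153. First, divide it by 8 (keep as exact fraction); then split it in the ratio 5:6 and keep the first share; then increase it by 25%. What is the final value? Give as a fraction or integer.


Start with 153.
Step 1: Divide by 8: 153 / 8 = 153/8
Step 2: Split 5:6, first share = 153/8 * 5/11 = 765/88
Step 3: Increase by 25%: 765/88 * 125/100 = 3825/352
Final result = 3825/352

3825/352


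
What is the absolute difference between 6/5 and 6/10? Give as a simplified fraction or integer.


Simplify: 6/5 = 6/5 and 6/10 = 3/5
Find common denominator: LCD = 5
Convert: 6/5 and 3/5
Difference = |6 - 3|/5 = 3/5
Simplified = 3/5

3/5


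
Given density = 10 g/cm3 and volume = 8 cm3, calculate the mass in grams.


Using mass = density * volume
Density = 10 g/cm3
Volume = 8 cm3
Mass = 10 * 8
= 80 g

80


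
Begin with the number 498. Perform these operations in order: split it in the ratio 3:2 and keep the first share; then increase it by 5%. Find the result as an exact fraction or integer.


Start with 498.
Step 1: Split 3:2, first share = 498 * 3/5 = 1494/5
Step 2: Increase by 5%: 1494/5 * 105/100 = 15687/50
Final result = 15687/50

15687/50


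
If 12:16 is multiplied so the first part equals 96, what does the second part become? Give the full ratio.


Original ratio: 12:16
First term target: 96
Scale factor = 96 / 12 = 8
Multiply second term: 16 * 8 = 128
Equivalent ratio = 96:128

96:128


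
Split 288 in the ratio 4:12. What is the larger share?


Total parts = 4 + 12 = 16
Value per part = 288 / 16 = 18
First share = 4 * 18 = 72
Second share = 12 * 18 = 216
Larger share = 216

216


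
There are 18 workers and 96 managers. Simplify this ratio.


Find GCD(18, 96)
GCD = 6
Divide both by 6: 18/6 = 3, 96/6 = 16
Simplified ratio = 3:16

3:16


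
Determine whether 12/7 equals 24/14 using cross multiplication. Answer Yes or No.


Cross multiply to check 12/7 = 24/14
Left cross product: 12 * 14 = 168
Right cross product: 7 * 24 = 168
168 = 168
Equal, so proportions match => Yes

Yes


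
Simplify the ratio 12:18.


Find GCD(12, 18)
GCD = 6
Divide both by 6: 12/6 = 2, 18/6 = 3
Simplified ratio = 2:3

2:3


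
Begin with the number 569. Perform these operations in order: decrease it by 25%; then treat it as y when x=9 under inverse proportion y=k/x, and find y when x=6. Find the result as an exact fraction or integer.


Start with 569.
Step 1: Decrease by 25%: 569 * 75/100 = 1707/4
Step 2: Inverse prop: k = (1707/4)*9; new y = k/6 = 1707/4*9/6 = 5121/8
Final result = 5121/8

5121/8


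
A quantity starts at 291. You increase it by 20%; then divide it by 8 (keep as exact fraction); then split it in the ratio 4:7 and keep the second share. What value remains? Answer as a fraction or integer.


Start with 291.
Step 1: Increase by 20%: 291 * 120/100 = 1746/5
Step 2: Divide by 8: 1746/5 / 8 = 873/20
Step 3: Split 4:7, second share = 873/20 * 7/11 = 6111/220
Final result = 6111/220

6111/220


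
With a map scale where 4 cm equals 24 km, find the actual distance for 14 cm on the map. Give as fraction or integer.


Map scale: 4 cm = 24 km
Measured distance on map = 14 cm
Set up proportion: 14 * 24 / 4
= 336 / 4
= 84 km

84


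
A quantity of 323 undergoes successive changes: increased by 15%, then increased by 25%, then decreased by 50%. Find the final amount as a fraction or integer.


Start: 323
Step 1: increase by 15% => multiply by 115/100
  323 * 115/100 = 7429/20
Step 2: increase by 25% => multiply by 125/100
  7429/20 * 125/100 = 7429/16
Step 3: decrease by 50% => multiply by 50/100
  7429/16 * 50/100 = 7429/32
Final value = 7429/32

7429/32


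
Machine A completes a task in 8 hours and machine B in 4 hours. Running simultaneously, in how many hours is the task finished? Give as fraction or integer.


Rate of A = 1/8 job per hour
Rate of B = 1/4 job per hour
Combined rate = 1/8 + 1/4
Find common denominator: (4 + 8)/(8*4) = 12/32
Combined rate = 3/8 job per hour
Time together = 1 / (3/8) = 8/3 hours

8/3


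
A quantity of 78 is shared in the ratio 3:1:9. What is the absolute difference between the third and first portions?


Total parts = 3 + 1 + 9 = 13
Value per part = 78 / 13 = 6
Shares: 3*6=18, 1*6=6, 9*6=54
Third share = 54, first share = 18
Difference = |54 - 18| = 36

36


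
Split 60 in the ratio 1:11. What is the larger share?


Total parts = 1 + 11 = 12
Value per part = 60 / 12 = 5
First share = 1 * 5 = 5
Second share = 11 * 5 = 55
Larger share = 55

55


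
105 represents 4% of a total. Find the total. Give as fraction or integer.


Given: 105 is 4% of the whole
Set up: 105 = 4/100 * whole
whole = 105 * 100 / 4
whole = 10500 / 4
whole = 2625

2625


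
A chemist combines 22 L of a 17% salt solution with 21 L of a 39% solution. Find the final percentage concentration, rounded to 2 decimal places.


Solute in mixture 1 = 17% of 22 L = 22*17/100 = 187/50 L
Solute in mixture 2 = 39% of 21 L = 21*39/100 = 819/100 L
Total solute = 187/50 + 819/100 = 1193/100 L
Total volume = 22 + 21 = 43 L
Final concentration = 1193/100/43 * 100 = 27.74%

27.74


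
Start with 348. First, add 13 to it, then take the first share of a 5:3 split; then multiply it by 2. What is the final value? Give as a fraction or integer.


Start with 348.
Step 1: Add 13: 348+13=361; split 5:3 first = 361*5/8 = 1805/8
Step 2: Multiply by 2: 1805/8 * 2 = 1805/4
Final result = 1805/4

1805/4


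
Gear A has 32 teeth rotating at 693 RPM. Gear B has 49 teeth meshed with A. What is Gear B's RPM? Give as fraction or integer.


Gear ratio: teeth_A * RPM_A = teeth_B * RPM_B
32 * 693 = 49 * RPM_B
22176 = 49 * RPM_B
RPM_B = 22176 / 49
RPM_B = 3168/7

3168/7


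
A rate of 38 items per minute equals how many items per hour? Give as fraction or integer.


Converting from per minute to per hour
Rate = 38 items per minute
Multiply by 60: 38 * 60
= 2280 items per hour

2280


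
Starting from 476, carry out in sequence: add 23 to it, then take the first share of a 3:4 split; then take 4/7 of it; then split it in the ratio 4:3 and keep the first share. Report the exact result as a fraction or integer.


Start with 476.
Step 1: Add 23: 476+23=499; split 3:4 first = 499*3/7 = 1497/7
Step 2: Take 4/7: 1497/7 * 4/7 = 5988/49
Step 3: Split 4:3, first share = 5988/49 * 4/7 = 23952/343
Final result = 23952/343

23952/343


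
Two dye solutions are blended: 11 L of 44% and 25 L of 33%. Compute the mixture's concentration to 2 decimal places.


Solute in mixture 1 = 44% of 11 L = 11*44/100 = 121/25 L
Solute in mixture 2 = 33% of 25 L = 25*33/100 = 33/4 L
Total solute = 121/25 + 33/4 = 1309/100 L
Total volume = 11 + 25 = 36 L
Final concentration = 1309/100/36 * 100 = 36.36%

36.36


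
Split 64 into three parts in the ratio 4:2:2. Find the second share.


Ratio = 4:2:2
Total parts = 4 + 2 + 2 = 8
Value per part = 64 / 8 = 8
First share = 4 * 8 = 32
Middle share = 2 * 8 = 16
Third share = 2 * 8 = 16

16


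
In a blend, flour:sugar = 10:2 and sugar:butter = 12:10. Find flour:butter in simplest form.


Given a:b = 10:2 and b:c = 12:10
Make b consistent. Multiply first ratio by 12: a:b = 120:24
Multiply second ratio by 2: b:c = 24:20
Now b = 24 in both, so a:b:c = 120:24:20
Therefore a:c = 120:20
Simplify by GCD: a:c = 6:1

6:1


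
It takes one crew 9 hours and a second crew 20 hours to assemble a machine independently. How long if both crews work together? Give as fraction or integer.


Rate of A = 1/9 job per hour
Rate of B = 1/20 job per hour
Combined rate = 1/9 + 1/20
Find common denominator: (20 + 9)/(9*20) = 29/180
Combined rate = 29/180 job per hour
Time together = 1 / (29/180) = 180/29 hours

180/29


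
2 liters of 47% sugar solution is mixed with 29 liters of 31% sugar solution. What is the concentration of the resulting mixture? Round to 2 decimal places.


Solute in mixture 1 = 47% of 2 L = 2*47/100 = 47/50 L
Solute in mixture 2 = 31% of 29 L = 29*31/100 = 899/100 L
Total solute = 47/50 + 899/100 = 993/100 L
Total volume = 2 + 29 = 31 L
Final concentration = 993/100/31 * 100 = 32.03%

32.03


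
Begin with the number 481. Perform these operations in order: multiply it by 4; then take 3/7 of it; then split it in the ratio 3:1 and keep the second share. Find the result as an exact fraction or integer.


Start with 481.
Step 1: Multiply by 4: 481 * 4 = 1924
Step 2: Take 3/7: 1924 * 3/7 = 5772/7
Step 3: Split 3:1, second share = 5772/7 * 1/4 = 1443/7
Final result = 1443/7

1443/7


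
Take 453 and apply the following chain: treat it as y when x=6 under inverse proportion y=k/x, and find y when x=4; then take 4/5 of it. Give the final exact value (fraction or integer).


Start with 453.
Step 1: Inverse prop: k = (453)*6; new y = k/4 = 453*6/4 = 1359/2
Step 2: Take 4/5: 1359/2 * 4/5 = 2718/5
Final result = 2718/5

2718/5


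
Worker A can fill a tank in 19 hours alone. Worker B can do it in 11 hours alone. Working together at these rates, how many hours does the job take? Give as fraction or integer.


Rate of A = 1/19 job per hour
Rate of B = 1/11 job per hour
Combined rate = 1/19 + 1/11
Find common denominator: (11 + 19)/(19*11) = 30/209
Combined rate = 30/209 job per hour
Time together = 1 / (30/209) = 209/30 hours

209/30


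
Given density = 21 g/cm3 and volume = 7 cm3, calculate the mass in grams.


Using mass = density * volume
Density = 21 g/cm3
Volume = 7 cm3
Mass = 21 * 7
= 147 g

147


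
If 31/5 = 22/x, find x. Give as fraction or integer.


Setting up: 31/5 = 22/x
Cross multiply: 31 * x = 5 * 22
31x = 110
x = 110/31
x = 110/31

110/31


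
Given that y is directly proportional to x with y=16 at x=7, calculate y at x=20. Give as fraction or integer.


Direct proportion: y = kx
Find k: k = 16/7 = 16/7
Compute y at x=20: y = 16/7 * 20
y = 320/7

320/7


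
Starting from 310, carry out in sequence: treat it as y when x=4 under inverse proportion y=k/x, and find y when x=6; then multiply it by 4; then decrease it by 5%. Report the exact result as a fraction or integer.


Start with 310.
Step 1: Inverse prop: k = (310)*4; new y = k/6 = 310*4/6 = 620/3
Step 2: Multiply by 4: 620/3 * 4 = 2480/3
Step 3: Decrease by 5%: 2480/3 * 95/100 = 2356/3
Final result = 2356/3

2356/3


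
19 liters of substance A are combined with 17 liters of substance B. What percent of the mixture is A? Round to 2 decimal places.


Volume of A = 19 L
Volume of B = 17 L
Total volume = 19 + 17 = 36 L
Percentage of A = (19/36) * 100
= 52.78%

52.78


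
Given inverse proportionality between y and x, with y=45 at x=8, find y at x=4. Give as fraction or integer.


Inverse proportion: y = k/x
Find k: k = 8 * 45 = 360
Compute y at x=4: y = 360/4
y = 90

90


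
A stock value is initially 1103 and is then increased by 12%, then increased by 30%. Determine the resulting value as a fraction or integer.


Start: 1103
Step 1: increase by 12% => multiply by 112/100
  1103 * 112/100 = 30884/25
Step 2: increase by 30% => multiply by 130/100
  30884/25 * 130/100 = 200746/125
Final value = 200746/125

200746/125


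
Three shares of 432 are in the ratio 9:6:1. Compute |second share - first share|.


Total parts = 9 + 6 + 1 = 16
Value per part = 432 / 16 = 27
Shares: 9*27=243, 6*27=162, 1*27=27
Second share = 162, first share = 243
Difference = |162 - 243| = 81

81


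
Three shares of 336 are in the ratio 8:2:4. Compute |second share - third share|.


Total parts = 8 + 2 + 4 = 14
Value per part = 336 / 14 = 24
Shares: 8*24=192, 2*24=48, 4*24=96
Second share = 48, third share = 96
Difference = |48 - 96| = 48

48


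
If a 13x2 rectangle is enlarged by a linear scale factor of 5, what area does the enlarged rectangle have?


Original dimensions: 13 x 2
Enlargement factor = 5
New width = 13 * 5 = 65
New height = 2 * 5 = 10
New area = 65 * 10 = 650

650


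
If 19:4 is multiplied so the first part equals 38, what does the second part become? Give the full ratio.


Original ratio: 19:4
First term target: 38
Scale factor = 38 / 19 = 2
Multiply second term: 4 * 2 = 8
Equivalent ratio = 38:8

38:8


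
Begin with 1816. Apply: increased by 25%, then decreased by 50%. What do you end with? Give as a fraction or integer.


Start: 1816
Step 1: increase by 25% => multiply by 125/100
  1816 * 125/100 = 2270
Step 2: decrease by 50% => multiply by 50/100
  2270 * 50/100 = 1135
Final value = 1135

1135


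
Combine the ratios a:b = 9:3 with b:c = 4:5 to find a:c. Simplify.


Given a:b = 9:3 and b:c = 4:5
Make b consistent. Multiply first ratio by 4: a:b = 36:12
Multiply second ratio by 3: b:c = 12:15
Now b = 12 in both, so a:b:c = 36:12:15
Therefore a:c = 36:15
Simplify by GCD: a:c = 12:5

12:5


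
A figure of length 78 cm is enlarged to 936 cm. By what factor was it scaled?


Original length = 78 cm
Scaled length = 936 cm
Scale factor = 936 / 78
= 12

12


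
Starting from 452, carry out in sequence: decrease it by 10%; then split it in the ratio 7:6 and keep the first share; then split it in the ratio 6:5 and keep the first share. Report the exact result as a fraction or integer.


Start with 452.
Step 1: Decrease by 10%: 452 * 90/100 = 2034/5
Step 2: Split 7:6, first share = 2034/5 * 7/13 = 14238/65
Step 3: Split 6:5, first share = 14238/65 * 6/11 = 85428/715
Final result = 85428/715

85428/715


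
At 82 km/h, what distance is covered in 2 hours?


Using distance = speed * time
Speed = 82 km/h
Time = 2 hours
Distance = 82 * 2
= 164 km

164


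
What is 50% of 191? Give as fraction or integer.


Compute 50% of 191
Convert percentage: 50% = 50/100
Multiply: 191 * 50/100
= 9550/100
= 191/2

191/2


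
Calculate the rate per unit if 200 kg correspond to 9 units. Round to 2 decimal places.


Total kg = 200
Number of units = 9
Unit rate = 200 / 9
= 22.22 kg per unit

22.22


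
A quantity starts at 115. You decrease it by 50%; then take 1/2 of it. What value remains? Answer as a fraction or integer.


Start with 115.
Step 1: Decrease by 50%: 115 * 50/100 = 115/2
Step 2: Take 1/2: 115/2 * 1/2 = 115/4
Final result = 115/4

115/4


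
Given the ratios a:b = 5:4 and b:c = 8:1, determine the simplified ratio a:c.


Given a:b = 5:4 and b:c = 8:1
Make b consistent. Multiply first ratio by 8: a:b = 40:32
Multiply second ratio by 4: b:c = 32:4
Now b = 32 in both, so a:b:c = 40:32:4
Therefore a:c = 40:4
Simplify by GCD: a:c = 10:1

10:1


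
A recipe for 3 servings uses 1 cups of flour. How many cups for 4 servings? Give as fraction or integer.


Original: 1 cups for 3 servings
Target servings = 4
Scaling factor = 4/3
New amount = 1 * 4/3
= 4/3
= 4/3 cups

4/3


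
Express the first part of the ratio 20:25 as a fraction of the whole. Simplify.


Total parts = 20 + 25 = 45
First part fraction = 20/45
Simplify: 20/45 = 4/9

4/9


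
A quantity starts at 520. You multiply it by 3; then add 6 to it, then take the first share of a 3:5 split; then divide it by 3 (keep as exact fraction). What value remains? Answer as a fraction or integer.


Start with 520.
Step 1: Multiply by 3: 520 * 3 = 1560
Step 2: Add 6: 1560+6=1566; split 3:5 first = 1566*3/8 = 2349/4
Step 3: Divide by 3: 2349/4 / 3 = 783/4
Final result = 783/4

783/4


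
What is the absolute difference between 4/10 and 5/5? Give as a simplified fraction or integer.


Simplify: 4/10 = 2/5 and 5/5 = 1
Find common denominator: LCD = 5
Convert: 2/5 and 5/5
Difference = |2 - 5|/5 = 3/5
Simplified = 3/5

3/5


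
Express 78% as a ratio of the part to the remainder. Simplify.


Part = 78%, Remainder = 22%
Ratio = 78:22
GCD(78, 22) = 2
Simplify: 39:11 = 39:11

39:11


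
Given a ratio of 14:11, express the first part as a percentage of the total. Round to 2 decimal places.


Total parts = 14 + 11 = 25
First part fraction = 14/25
Percentage = (14/25) * 100
= 0.56 * 100
= 56.00%

56.00


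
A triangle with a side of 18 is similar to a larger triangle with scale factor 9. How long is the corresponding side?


Similar triangles have proportional sides
Scale factor = 9
Smaller side = 18
Corresponding larger side = 18 * 9
= 162

162


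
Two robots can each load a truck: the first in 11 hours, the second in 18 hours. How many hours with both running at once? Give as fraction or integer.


Rate of A = 1/11 job per hour
Rate of B = 1/18 job per hour
Combined rate = 1/11 + 1/18
Find common denominator: (18 + 11)/(11*18) = 29/198
Combined rate = 29/198 job per hour
Time together = 1 / (29/198) = 198/29 hours

198/29


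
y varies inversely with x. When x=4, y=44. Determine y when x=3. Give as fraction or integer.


Inverse proportion: y = k/x
Find k: k = 4 * 44 = 176
Compute y at x=3: y = 176/3
y = 176/3

176/3


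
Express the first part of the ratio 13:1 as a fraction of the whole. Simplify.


Total parts = 13 + 1 = 14
First part fraction = 13/14
Simplify: 13/14 = 13/14

13/14


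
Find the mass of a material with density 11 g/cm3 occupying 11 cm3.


Using mass = density * volume
Density = 11 g/cm3
Volume = 11 cm3
Mass = 11 * 11
= 121 g

121


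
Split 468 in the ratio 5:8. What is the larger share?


Total parts = 5 + 8 = 13
Value per part = 468 / 13 = 36
First share = 5 * 36 = 180
Second share = 8 * 36 = 288
Larger share = 288

288


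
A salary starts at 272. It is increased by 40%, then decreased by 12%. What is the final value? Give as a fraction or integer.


Start: 272
Step 1: increase by 40% => multiply by 140/100
  272 * 140/100 = 1904/5
Step 2: decrease by 12% => multiply by 88/100
  1904/5 * 88/100 = 41888/125
Final value = 41888/125

41888/125


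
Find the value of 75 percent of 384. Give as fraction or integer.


Compute 75% of 384
Convert percentage: 75% = 75/100
Multiply: 384 * 75/100
= 28800/100
= 288

288


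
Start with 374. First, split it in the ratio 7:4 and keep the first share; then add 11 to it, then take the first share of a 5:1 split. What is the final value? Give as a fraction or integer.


Start with 374.
Step 1: Split 7:4, first share = 374 * 7/11 = 238
Step 2: Add 11: 238+11=249; split 5:1 first = 249*5/6 = 415/2
Final result = 415/2

415/2


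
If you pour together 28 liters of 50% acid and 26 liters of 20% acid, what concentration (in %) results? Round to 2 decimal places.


Solute in mixture 1 = 50% of 28 L = 28*50/100 = 14 L
Solute in mixture 2 = 20% of 26 L = 26*20/100 = 26/5 L
Total solute = 14 + 26/5 = 96/5 L
Total volume = 28 + 26 = 54 L
Final concentration = 96/5/54 * 100 = 35.56%

35.56


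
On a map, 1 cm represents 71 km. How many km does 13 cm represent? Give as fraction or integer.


Map scale: 1 cm = 71 km
Measured distance on map = 13 cm
Set up proportion: 13 * 71 / 1
= 923 / 1
= 923 km

923


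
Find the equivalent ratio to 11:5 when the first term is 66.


Original ratio: 11:5
First term target: 66
Scale factor = 66 / 11 = 6
Multiply second term: 5 * 6 = 30
Equivalent ratio = 66:30

66:30


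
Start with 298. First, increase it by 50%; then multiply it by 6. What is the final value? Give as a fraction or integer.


Start with 298.
Step 1: Increase by 50%: 298 * 150/100 = 447
Step 2: Multiply by 6: 447 * 6 = 2682
Final result = 2682

2682


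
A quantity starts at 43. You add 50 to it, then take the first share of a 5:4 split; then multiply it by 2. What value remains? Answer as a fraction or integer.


Start with 43.
Step 1: Add 50: 43+50=93; split 5:4 first = 93*5/9 = 155/3
Step 2: Multiply by 2: 155/3 * 2 = 310/3
Final result = 310/3

310/3


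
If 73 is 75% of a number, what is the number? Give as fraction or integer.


Given: 73 is 75% of the whole
Set up: 73 = 75/100 * whole
whole = 73 * 100 / 75
whole = 7300 / 75
whole = 292/3

292/3


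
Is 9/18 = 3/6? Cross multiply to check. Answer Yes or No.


Cross multiply to check 9/18 = 3/6
Left cross product: 9 * 6 = 54
Right cross product: 18 * 3 = 54
54 = 54
Equal, so proportions match => Yes

Yes
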